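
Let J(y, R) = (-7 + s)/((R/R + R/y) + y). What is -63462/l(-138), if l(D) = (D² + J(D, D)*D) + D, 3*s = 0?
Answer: -1438472/428375 ≈ -3.3580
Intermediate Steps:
s = 0 (s = (⅓)*0 = 0)
J(y, R) = -7/(1 + y + R/y) (J(y, R) = (-7 + 0)/((R/R + R/y) + y) = -7/((1 + R/y) + y) = -7/(1 + y + R/y))
l(D) = D + D² - 7*D²/(D² + 2*D) (l(D) = (D² + (-7*D/(D + D + D²))*D) + D = (D² + (-7*D/(D² + 2*D))*D) + D = (D² - 7*D²/(D² + 2*D)) + D = D + D² - 7*D²/(D² + 2*D))
-63462/l(-138) = -63462*(-(2 - 138)/(138*(-7 + (1 - 138)*(2 - 138)))) = -63462*68/(69*(-7 - 137*(-136))) = -63462*68/(69*(-7 + 18632)) = -63462/((-138*(-1/136)*18625)) = -63462/1285125/68 = -63462*68/1285125 = -1438472/428375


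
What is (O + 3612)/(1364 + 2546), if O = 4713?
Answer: 1665/782 ≈ 2.1292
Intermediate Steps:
(O + 3612)/(1364 + 2546) = (4713 + 3612)/(1364 + 2546) = 8325/3910 = 8325*(1/3910) = 1665/782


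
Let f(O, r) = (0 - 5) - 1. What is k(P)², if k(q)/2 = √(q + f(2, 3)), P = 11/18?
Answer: -194/9 ≈ -21.556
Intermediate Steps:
P = 11/18 (P = 11*(1/18) = 11/18 ≈ 0.61111)
f(O, r) = -6 (f(O, r) = -5 - 1 = -6)
k(q) = 2*√(-6 + q) (k(q) = 2*√(q - 6) = 2*√(-6 + q))
k(P)² = (2*√(-6 + 11/18))² = (2*√(-97/18))² = (2*(I*√194/6))² = (I*√194/3)² = -194/9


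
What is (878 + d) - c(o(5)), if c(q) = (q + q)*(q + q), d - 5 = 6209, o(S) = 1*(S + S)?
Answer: 6692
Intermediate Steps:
o(S) = 2*S (o(S) = 1*(2*S) = 2*S)
d = 6214 (d = 5 + 6209 = 6214)
c(q) = 4*q² (c(q) = (2*q)*(2*q) = 4*q²)
(878 + d) - c(o(5)) = (878 + 6214) - 4*(2*5)² = 7092 - 4*10² = 7092 - 4*100 = 7092 - 1*400 = 7092 - 400 = 6692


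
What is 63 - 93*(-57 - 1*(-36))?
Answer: 2016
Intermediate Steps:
63 - 93*(-57 - 1*(-36)) = 63 - 93*(-57 + 36) = 63 - 93*(-21) = 63 + 1953 = 2016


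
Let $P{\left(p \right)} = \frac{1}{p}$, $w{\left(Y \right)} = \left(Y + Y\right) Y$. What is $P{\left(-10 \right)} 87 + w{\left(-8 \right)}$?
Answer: $\frac{1193}{10} \approx 119.3$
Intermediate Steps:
$w{\left(Y \right)} = 2 Y^{2}$ ($w{\left(Y \right)} = 2 Y Y = 2 Y^{2}$)
$P{\left(-10 \right)} 87 + w{\left(-8 \right)} = \frac{1}{-10} \cdot 87 + 2 \left(-8\right)^{2} = \left(- \frac{1}{10}\right) 87 + 2 \cdot 64 = - \frac{87}{10} + 128 = \frac{1193}{10}$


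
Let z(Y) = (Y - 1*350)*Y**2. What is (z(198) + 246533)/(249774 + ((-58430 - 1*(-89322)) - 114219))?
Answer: -5712475/166447 ≈ -34.320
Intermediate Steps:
z(Y) = Y**2*(-350 + Y) (z(Y) = (Y - 350)*Y**2 = (-350 + Y)*Y**2 = Y**2*(-350 + Y))
(z(198) + 246533)/(249774 + ((-58430 - 1*(-89322)) - 114219)) = (198**2*(-350 + 198) + 246533)/(249774 + ((-58430 - 1*(-89322)) - 114219)) = (39204*(-152) + 246533)/(249774 + ((-58430 + 89322) - 114219)) = (-5959008 + 246533)/(249774 + (30892 - 114219)) = -5712475/(249774 - 83327) = -5712475/166447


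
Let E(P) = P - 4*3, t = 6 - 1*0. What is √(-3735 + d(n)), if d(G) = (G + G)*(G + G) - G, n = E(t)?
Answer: I*√3585 ≈ 59.875*I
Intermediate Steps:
t = 6 (t = 6 + 0 = 6)
E(P) = -12 + P (E(P) = P - 12 = -12 + P)
n = -6 (n = -12 + 6 = -6)
d(G) = -G + 4*G² (d(G) = (2*G)*(2*G) - G = 4*G² - G = -G + 4*G²)
√(-3735 + d(n)) = √(-3735 - 6*(-1 + 4*(-6))) = √(-3735 - 6*(-1 - 24)) = √(-3735 - 6*(-25)) = √(-3735 + 150) = √(-3585) = I*√3585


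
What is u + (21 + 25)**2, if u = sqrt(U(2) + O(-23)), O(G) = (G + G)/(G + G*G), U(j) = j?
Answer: 2116 + sqrt(231)/11 ≈ 2117.4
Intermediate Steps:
O(G) = 2*G/(G + G**2) (O(G) = (2*G)/(G + G**2) = 2*G/(G + G**2))
u = sqrt(231)/11 (u = sqrt(2 + 2/(1 - 23)) = sqrt(2 + 2/(-22)) = sqrt(2 + 2*(-1/22)) = sqrt(2 - 1/11) = sqrt(21/11) = sqrt(231)/11 ≈ 1.3817)
u + (21 + 25)**2 = sqrt(231)/11 + (21 + 25)**2 = sqrt(231)/11 + 46**2 = sqrt(231)/11 + 2116 = 2116 + sqrt(231)/11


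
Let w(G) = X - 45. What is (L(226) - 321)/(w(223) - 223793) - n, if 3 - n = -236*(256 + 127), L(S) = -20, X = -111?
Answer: -1840270338/20359 ≈ -90391.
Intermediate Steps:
w(G) = -156 (w(G) = -111 - 45 = -156)
n = 90391 (n = 3 - (-236)*(256 + 127) = 3 - (-236)*383 = 3 - 1*(-90388) = 3 + 90388 = 90391)
(L(226) - 321)/(w(223) - 223793) - n = (-20 - 321)/(-156 - 223793) - 1*90391 = -341/(-223949) - 90391 = -341*(-1/223949) - 90391 = 31/20359 - 90391 = -1840270338/20359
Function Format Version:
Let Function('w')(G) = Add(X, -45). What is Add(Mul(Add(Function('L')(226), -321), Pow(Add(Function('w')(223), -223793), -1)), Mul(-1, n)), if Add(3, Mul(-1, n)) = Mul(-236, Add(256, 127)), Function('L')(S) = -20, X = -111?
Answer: Rational(-1840270338, 20359) ≈ -90391.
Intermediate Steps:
Function('w')(G) = -156 (Function('w')(G) = Add(-111, -45) = -156)
n = 90391 (n = Add(3, Mul(-1, Mul(-236, Add(256, 127)))) = Add(3, Mul(-1, Mul(-236, 383))) = Add(3, Mul(-1, -90388)) = Add(3, 90388) = 90391)
Add(Mul(Add(Function('L')(226), -321), Pow(Add(Function('w')(223), -223793), -1)), Mul(-1, n)) = Add(Mul(Add(-20, -321), Pow(Add(-156, -223793), -1)), Mul(-1, 90391)) = Add(Mul(-341, Pow(-223949, -1)), -90391) = Add(Mul(-341, Rational(-1, 223949)), -90391) = Add(Rational(31, 20359), -90391) = Rational(-1840270338, 20359)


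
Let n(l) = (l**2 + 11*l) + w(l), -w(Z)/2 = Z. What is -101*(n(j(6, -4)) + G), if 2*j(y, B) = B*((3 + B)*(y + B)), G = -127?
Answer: 7575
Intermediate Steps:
w(Z) = -2*Z
j(y, B) = B*(3 + B)*(B + y)/2 (j(y, B) = (B*((3 + B)*(y + B)))/2 = (B*((3 + B)*(B + y)))/2 = (B*(3 + B)*(B + y))/2 = B*(3 + B)*(B + y)/2)
n(l) = l**2 + 9*l (n(l) = (l**2 + 11*l) - 2*l = l**2 + 9*l)
-101*(n(j(6, -4)) + G) = -101*(((1/2)*(-4)*((-4)**2 + 3*(-4) + 3*6 - 4*6))*(9 + (1/2)*(-4)*((-4)**2 + 3*(-4) + 3*6 - 4*6)) - 127) = -101*(((1/2)*(-4)*(16 - 12 + 18 - 24))*(9 + (1/2)*(-4)*(16 - 12 + 18 - 24)) - 127) = -101*(((1/2)*(-4)*(-2))*(9 + (1/2)*(-4)*(-2)) - 127) = -101*(4*(9 + 4) - 127) = -101*(4*13 - 127) = -101*(52 - 127) = -101*(-75) = 7575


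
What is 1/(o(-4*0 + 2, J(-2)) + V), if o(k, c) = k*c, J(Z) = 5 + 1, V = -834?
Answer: -1/822 ≈ -0.0012165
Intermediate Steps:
J(Z) = 6
o(k, c) = c*k
1/(o(-4*0 + 2, J(-2)) + V) = 1/(6*(-4*0 + 2) - 834) = 1/(6*(0 + 2) - 834) = 1/(6*2 - 834) = 1/(12 - 834) = 1/(-822) = -1/822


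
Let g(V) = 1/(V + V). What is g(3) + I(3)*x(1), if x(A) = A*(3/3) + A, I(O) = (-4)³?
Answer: -767/6 ≈ -127.83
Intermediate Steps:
I(O) = -64
x(A) = 2*A (x(A) = A*(3*(⅓)) + A = A*1 + A = A + A = 2*A)
g(V) = 1/(2*V)
g(3) + I(3)*x(1) = (½)/3 - 128 = (½)*(⅓) - 64*2 = ⅙ - 128 = -767/6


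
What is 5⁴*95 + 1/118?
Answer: 7006251/118 ≈ 59375.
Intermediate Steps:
5⁴*95 + 1/118 = 625*95 + 1/118 = 59375 + 1/118 = 7006251/118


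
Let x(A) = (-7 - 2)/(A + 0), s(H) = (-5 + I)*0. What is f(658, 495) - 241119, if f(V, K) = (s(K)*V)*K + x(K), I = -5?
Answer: -13261546/55 ≈ -2.4112e+5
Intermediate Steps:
s(H) = 0 (s(H) = (-5 - 5)*0 = -10*0 = 0)
x(A) = -9/A
f(V, K) = -9/K (f(V, K) = (0*V)*K - 9/K = 0*K - 9/K = 0 - 9/K = -9/K)
f(658, 495) - 241119 = -9/495 - 241119 = -9*1/495 - 241119 = -1/55 - 241119 = -13261546/55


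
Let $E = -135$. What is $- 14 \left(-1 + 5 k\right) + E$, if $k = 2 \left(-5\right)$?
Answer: $579$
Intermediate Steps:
$k = -10$
$- 14 \left(-1 + 5 k\right) + E = - 14 \left(-1 + 5 \left(-10\right)\right) - 135 = - 14 \left(-1 - 50\right) - 135 = \left(-14\right) \left(-51\right) - 135 = 714 - 135 = 579$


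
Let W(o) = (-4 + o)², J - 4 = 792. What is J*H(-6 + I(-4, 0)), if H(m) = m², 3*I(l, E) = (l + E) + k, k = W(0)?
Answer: 3184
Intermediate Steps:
J = 796 (J = 4 + 792 = 796)
k = 16 (k = (-4 + 0)² = (-4)² = 16)
I(l, E) = 16/3 + E/3 + l/3 (I(l, E) = ((l + E) + 16)/3 = ((E + l) + 16)/3 = (16 + E + l)/3 = 16/3 + E/3 + l/3)
J*H(-6 + I(-4, 0)) = 796*(-6 + (16/3 + (⅓)*0 + (⅓)*(-4)))² = 796*(-6 + (16/3 + 0 - 4/3))² = 796*(-6 + 4)² = 796*(-2)² = 796*4 = 3184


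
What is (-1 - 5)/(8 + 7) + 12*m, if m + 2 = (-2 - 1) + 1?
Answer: -242/5 ≈ -48.400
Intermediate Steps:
m = -4 (m = -2 + ((-2 - 1) + 1) = -2 + (-3 + 1) = -2 - 2 = -4)
(-1 - 5)/(8 + 7) + 12*m = (-1 - 5)/(8 + 7) + 12*(-4) = -6/15 - 48 = -6*1/15 - 48 = -⅖ - 48 = -242/5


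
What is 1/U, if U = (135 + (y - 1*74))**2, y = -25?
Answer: 1/1296 ≈ 0.00077160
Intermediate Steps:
U = 1296 (U = (135 + (-25 - 1*74))**2 = (135 + (-25 - 74))**2 = (135 - 99)**2 = 36**2 = 1296)
1/U = 1/1296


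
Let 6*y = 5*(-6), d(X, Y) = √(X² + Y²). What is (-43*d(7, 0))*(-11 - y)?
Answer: 1806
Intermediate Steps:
y = -5 (y = (5*(-6))/6 = (⅙)*(-30) = -5)
(-43*d(7, 0))*(-11 - y) = (-43*√(7² + 0²))*(-11 - 1*(-5)) = (-43*√(49 + 0))*(-11 + 5) = -43*√49*(-6) = -43*7*(-6) = -301*(-6) = 1806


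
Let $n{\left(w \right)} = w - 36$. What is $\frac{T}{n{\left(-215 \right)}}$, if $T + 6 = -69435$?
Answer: $\frac{69441}{251} \approx 276.66$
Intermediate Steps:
$T = -69441$ ($T = -6 - 69435 = -69441$)
$n{\left(w \right)} = -36 + w$ ($n{\left(w \right)} = w - 36 = -36 + w$)
$\frac{T}{n{\left(-215 \right)}} = - \frac{69441}{-36 - 215} = - \frac{69441}{-251} = \left(-69441\right) \left(- \frac{1}{251}\right) = \frac{69441}{251}$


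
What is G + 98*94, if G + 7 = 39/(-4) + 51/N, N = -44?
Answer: 101135/11 ≈ 9194.1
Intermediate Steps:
G = -197/11 (G = -7 + (39/(-4) + 51/(-44)) = -7 + (39*(-¼) + 51*(-1/44)) = -7 + (-39/4 - 51/44) = -7 - 120/11 = -197/11 ≈ -17.909)
G + 98*94 = -197/11 + 98*94 = -197/11 + 9212 = 101135/11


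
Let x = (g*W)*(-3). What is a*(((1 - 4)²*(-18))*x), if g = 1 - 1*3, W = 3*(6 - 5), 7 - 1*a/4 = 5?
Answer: -23328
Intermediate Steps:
a = 8 (a = 28 - 4*5 = 28 - 20 = 8)
W = 3 (W = 3*1 = 3)
g = -2 (g = 1 - 3 = -2)
x = 18 (x = -2*3*(-3) = -6*(-3) = 18)
a*(((1 - 4)²*(-18))*x) = 8*(((1 - 4)²*(-18))*18) = 8*(((-3)²*(-18))*18) = 8*((9*(-18))*18) = 8*(-162*18) = 8*(-2916) = -23328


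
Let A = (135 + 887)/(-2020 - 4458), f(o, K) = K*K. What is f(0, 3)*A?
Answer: -4599/3239 ≈ -1.4199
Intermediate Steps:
f(o, K) = K²
A = -511/3239 (A = 1022/(-6478) = 1022*(-1/6478) = -511/3239 ≈ -0.15776)
f(0, 3)*A = 3²*(-511/3239) = 9*(-511/3239) = -4599/3239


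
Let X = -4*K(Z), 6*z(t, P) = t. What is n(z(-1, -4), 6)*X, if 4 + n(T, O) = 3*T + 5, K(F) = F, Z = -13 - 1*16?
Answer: 58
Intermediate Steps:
Z = -29 (Z = -13 - 16 = -29)
z(t, P) = t/6
n(T, O) = 1 + 3*T (n(T, O) = -4 + (3*T + 5) = -4 + (5 + 3*T) = 1 + 3*T)
X = 116 (X = -4*(-29) = 116)
n(z(-1, -4), 6)*X = (1 + 3*((1/6)*(-1)))*116 = (1 + 3*(-1/6))*116 = (1 - 1/2)*116 = (1/2)*116 = 58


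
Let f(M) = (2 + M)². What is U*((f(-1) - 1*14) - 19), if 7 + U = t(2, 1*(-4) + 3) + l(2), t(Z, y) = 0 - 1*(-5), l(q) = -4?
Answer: 192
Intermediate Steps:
t(Z, y) = 5 (t(Z, y) = 0 + 5 = 5)
U = -6 (U = -7 + (5 - 4) = -7 + 1 = -6)
U*((f(-1) - 1*14) - 19) = -6*(((2 - 1)² - 1*14) - 19) = -6*((1² - 14) - 19) = -6*((1 - 14) - 19) = -6*(-13 - 19) = -6*(-32) = 192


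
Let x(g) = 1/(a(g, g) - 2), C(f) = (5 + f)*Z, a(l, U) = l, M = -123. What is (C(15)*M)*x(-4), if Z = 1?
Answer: 410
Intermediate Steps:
C(f) = 5 + f (C(f) = (5 + f)*1 = 5 + f)
x(g) = 1/(-2 + g) (x(g) = 1/(g - 2) = 1/(-2 + g))
(C(15)*M)*x(-4) = ((5 + 15)*(-123))/(-2 - 4) = (20*(-123))/(-6) = -2460*(-⅙) = 410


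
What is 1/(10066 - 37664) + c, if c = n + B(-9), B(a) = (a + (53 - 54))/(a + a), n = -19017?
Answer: -4723342513/248382 ≈ -19016.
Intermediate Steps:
B(a) = (-1 + a)/(2*a) (B(a) = (a - 1)/((2*a)) = (-1 + a)*(1/(2*a)) = (-1 + a)/(2*a))
c = -171148/9 (c = -19017 + (½)*(-1 - 9)/(-9) = -19017 + (½)*(-⅑)*(-10) = -19017 + 5/9 = -171148/9 ≈ -19016.)
1/(10066 - 37664) + c = 1/(10066 - 37664) - 171148/9 = 1/(-27598) - 171148/9 = -1/27598 - 171148/9 = -4723342513/248382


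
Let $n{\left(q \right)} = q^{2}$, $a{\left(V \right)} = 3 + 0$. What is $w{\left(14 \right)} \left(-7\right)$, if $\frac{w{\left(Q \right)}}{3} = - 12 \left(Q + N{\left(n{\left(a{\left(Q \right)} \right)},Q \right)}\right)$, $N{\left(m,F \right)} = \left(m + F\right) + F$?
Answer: $12852$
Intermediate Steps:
$a{\left(V \right)} = 3$
$N{\left(m,F \right)} = m + 2 F$ ($N{\left(m,F \right)} = \left(F + m\right) + F = m + 2 F$)
$w{\left(Q \right)} = -324 - 108 Q$ ($w{\left(Q \right)} = 3 \left(- 12 \left(Q + \left(3^{2} + 2 Q\right)\right)\right) = 3 \left(- 12 \left(Q + \left(9 + 2 Q\right)\right)\right) = 3 \left(- 12 \left(9 + 3 Q\right)\right) = 3 \left(-108 - 36 Q\right) = -324 - 108 Q$)
$w{\left(14 \right)} \left(-7\right) = \left(-324 - 1512\right) \left(-7\right) = \left(-1836\right) \left(-7\right) = 12852$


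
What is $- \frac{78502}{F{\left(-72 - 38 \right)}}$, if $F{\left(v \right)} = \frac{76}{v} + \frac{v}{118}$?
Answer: $\frac{254738990}{5267} \approx 48365.0$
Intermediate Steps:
$F{\left(v \right)} = \frac{76}{v} + \frac{v}{118}$ ($F{\left(v \right)} = \frac{76}{v} + v \frac{1}{118} = \frac{76}{v} + \frac{v}{118}$)
$- \frac{78502}{F{\left(-72 - 38 \right)}} = - \frac{78502}{\frac{76}{-72 - 38} + \frac{-72 - 38}{118}} = - \frac{78502}{\frac{76}{-110} + \frac{1}{118} \left(-110\right)} = - \frac{78502}{76 \left(- \frac{1}{110}\right) - \frac{55}{59}} = - \frac{78502}{- \frac{38}{55} - \frac{55}{59}} = - \frac{78502}{- \frac{5267}{3245}} = \left(-78502\right) \left(- \frac{3245}{5267}\right) = \frac{254738990}{5267}$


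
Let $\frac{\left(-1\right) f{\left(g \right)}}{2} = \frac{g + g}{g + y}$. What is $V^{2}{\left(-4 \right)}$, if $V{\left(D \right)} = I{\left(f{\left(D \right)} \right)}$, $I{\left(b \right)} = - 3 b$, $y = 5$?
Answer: $2304$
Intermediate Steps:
$f{\left(g \right)} = - \frac{4 g}{5 + g}$ ($f{\left(g \right)} = - 2 \frac{g + g}{g + 5} = - 2 \frac{2 g}{5 + g} = - \frac{4 g}{5 + g}$)
$V{\left(D \right)} = \frac{12 D}{5 + D}$ ($V{\left(D \right)} = - 3 \left(- \frac{4 D}{5 + D}\right) = \frac{12 D}{5 + D}$)
$V^{2}{\left(-4 \right)} = \left(12 \left(-4\right) \frac{1}{5 - 4}\right)^{2} = \left(12 \left(-4\right) 1^{-1}\right)^{2} = \left(12 \left(-4\right) 1\right)^{2} = \left(-48\right)^{2} = 2304$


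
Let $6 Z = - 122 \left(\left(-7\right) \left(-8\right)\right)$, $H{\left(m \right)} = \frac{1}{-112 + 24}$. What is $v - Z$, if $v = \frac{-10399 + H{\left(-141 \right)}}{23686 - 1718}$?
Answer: $\frac{6601011205}{5799552} \approx 1138.2$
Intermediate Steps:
$H{\left(m \right)} = - \frac{1}{88}$ ($H{\left(m \right)} = \frac{1}{-88} = - \frac{1}{88}$)
$v = - \frac{915113}{1933184}$ ($v = \frac{-10399 - \frac{1}{88}}{23686 - 1718} = - \frac{915113}{88 \cdot 21968} = \left(- \frac{915113}{88}\right) \frac{1}{21968} = - \frac{915113}{1933184} \approx -0.47337$)
$Z = - \frac{3416}{3}$ ($Z = \frac{\left(-122\right) \left(\left(-7\right) \left(-8\right)\right)}{6} = \frac{\left(-122\right) 56}{6} = \frac{1}{6} \left(-6832\right) = - \frac{3416}{3} \approx -1138.7$)
$v - Z = - \frac{915113}{1933184} - - \frac{3416}{3} = - \frac{915113}{1933184} + \frac{3416}{3} = \frac{6601011205}{5799552}$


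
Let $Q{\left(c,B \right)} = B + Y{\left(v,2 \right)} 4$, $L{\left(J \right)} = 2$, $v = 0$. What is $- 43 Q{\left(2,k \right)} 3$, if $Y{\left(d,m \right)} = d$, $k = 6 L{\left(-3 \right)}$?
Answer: $-1548$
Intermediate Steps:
$k = 12$ ($k = 6 \cdot 2 = 12$)
$Q{\left(c,B \right)} = B$ ($Q{\left(c,B \right)} = B + 0 \cdot 4 = B + 0 = B$)
$- 43 Q{\left(2,k \right)} 3 = \left(-43\right) 12 \cdot 3 = \left(-516\right) 3 = -1548$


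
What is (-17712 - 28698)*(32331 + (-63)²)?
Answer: -1684683000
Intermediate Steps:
(-17712 - 28698)*(32331 + (-63)²) = -46410*(32331 + 3969) = -46410*36300 = -1684683000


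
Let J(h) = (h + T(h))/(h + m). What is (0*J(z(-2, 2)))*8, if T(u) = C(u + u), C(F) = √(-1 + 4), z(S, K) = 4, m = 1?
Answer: 0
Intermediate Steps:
C(F) = √3
T(u) = √3
J(h) = (h + √3)/(1 + h) (J(h) = (h + √3)/(h + 1) = (h + √3)/(1 + h))
(0*J(z(-2, 2)))*8 = (0*((4 + √3)/(1 + 4)))*8 = (0*((4 + √3)/5))*8 = (0*(⅘ + √3/5))*8 = 0*8 = 0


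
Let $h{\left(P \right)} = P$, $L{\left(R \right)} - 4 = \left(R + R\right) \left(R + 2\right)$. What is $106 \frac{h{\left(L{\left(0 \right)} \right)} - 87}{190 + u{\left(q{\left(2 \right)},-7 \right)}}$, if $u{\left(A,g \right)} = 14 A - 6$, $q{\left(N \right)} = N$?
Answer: $- \frac{83}{2} \approx -41.5$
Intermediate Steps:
$L{\left(R \right)} = 4 + 2 R \left(2 + R\right)$ ($L{\left(R \right)} = 4 + \left(R + R\right) \left(R + 2\right) = 4 + 2 R \left(2 + R\right)$)
$u{\left(A,g \right)} = -6 + 14 A$
$106 \frac{h{\left(L{\left(0 \right)} \right)} - 87}{190 + u{\left(q{\left(2 \right)},-7 \right)}} = 106 \frac{\left(4 + 2 \cdot 0^{2} + 4 \cdot 0\right) - 87}{190 + \left(-6 + 14 \cdot 2\right)} = 106 \frac{\left(4 + 2 \cdot 0 + 0\right) - 87}{190 + \left(-6 + 28\right)} = 106 \frac{\left(4 + 0 + 0\right) - 87}{190 + 22} = 106 \frac{4 - 87}{212} = 106 \left(\left(-83\right) \frac{1}{212}\right) = 106 \left(- \frac{83}{212}\right) = - \frac{83}{2}$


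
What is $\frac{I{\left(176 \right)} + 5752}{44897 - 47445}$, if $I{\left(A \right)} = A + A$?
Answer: $- \frac{218}{91} \approx -2.3956$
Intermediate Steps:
$I{\left(A \right)} = 2 A$
$\frac{I{\left(176 \right)} + 5752}{44897 - 47445} = \frac{2 \cdot 176 + 5752}{44897 - 47445} = \frac{352 + 5752}{-2548} = 6104 \left(- \frac{1}{2548}\right) = - \frac{218}{91}$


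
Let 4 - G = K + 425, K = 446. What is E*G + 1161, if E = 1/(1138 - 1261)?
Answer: 47890/41 ≈ 1168.0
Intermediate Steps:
E = -1/123 (E = 1/(-123) = -1/123 ≈ -0.0081301)
G = -867 (G = 4 - (446 + 425) = 4 - 1*871 = 4 - 871 = -867)
E*G + 1161 = -1/123*(-867) + 1161 = 289/41 + 1161 = 47890/41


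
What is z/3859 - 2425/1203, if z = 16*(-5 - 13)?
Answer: -9704539/4642377 ≈ -2.0904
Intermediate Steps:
z = -288 (z = 16*(-18) = -288)
z/3859 - 2425/1203 = -288/3859 - 2425/1203 = -9704539/4642377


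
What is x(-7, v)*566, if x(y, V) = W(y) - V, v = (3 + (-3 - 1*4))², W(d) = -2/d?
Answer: -62260/7 ≈ -8894.3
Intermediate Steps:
v = 16 (v = (3 + (-3 - 4))² = (3 - 7)² = (-4)² = 16)
x(y, V) = -V - 2/y (x(y, V) = -2/y - V = -V - 2/y)
x(-7, v)*566 = (-1*16 - 2/(-7))*566 = (-16 - 2*(-⅐))*566 = (-16 + 2/7)*566 = -110/7*566 = -62260/7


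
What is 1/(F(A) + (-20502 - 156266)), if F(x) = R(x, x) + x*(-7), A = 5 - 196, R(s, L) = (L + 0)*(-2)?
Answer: -1/175049 ≈ -5.7127e-6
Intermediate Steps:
R(s, L) = -2*L (R(s, L) = L*(-2) = -2*L)
A = -191
F(x) = -9*x (F(x) = -2*x + x*(-7) = -2*x - 7*x = -9*x)
1/(F(A) + (-20502 - 156266)) = 1/(-9*(-191) + (-20502 - 156266)) = 1/(1719 - 176768) = 1/(-175049) = -1/175049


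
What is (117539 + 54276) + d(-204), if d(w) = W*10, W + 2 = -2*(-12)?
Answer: 172035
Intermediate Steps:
W = 22 (W = -2 - 2*(-12) = -2 + 24 = 22)
d(w) = 220 (d(w) = 22*10 = 220)
(117539 + 54276) + d(-204) = (117539 + 54276) + 220 = 171815 + 220 = 172035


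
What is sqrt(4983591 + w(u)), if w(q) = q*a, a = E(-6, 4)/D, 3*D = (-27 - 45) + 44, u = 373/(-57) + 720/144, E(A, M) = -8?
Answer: 23*sqrt(166644079)/133 ≈ 2232.4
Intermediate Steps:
u = -88/57 (u = 373*(-1/57) + 720*(1/144) = -373/57 + 5 = -88/57 ≈ -1.5439)
D = -28/3 (D = ((-27 - 45) + 44)/3 = (-72 + 44)/3 = (1/3)*(-28) = -28/3 ≈ -9.3333)
a = 6/7 (a = -8/(-28/3) = -8*(-3/28) = 6/7 ≈ 0.85714)
w(q) = 6*q/7 (w(q) = q*(6/7) = 6*q/7)
sqrt(4983591 + w(u)) = sqrt(4983591 + (6/7)*(-88/57)) = sqrt(4983591 - 176/133) = sqrt(662817427/133) = 23*sqrt(166644079)/133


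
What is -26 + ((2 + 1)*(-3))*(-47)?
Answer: 397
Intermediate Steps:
-26 + ((2 + 1)*(-3))*(-47) = -26 + (3*(-3))*(-47) = -26 - 9*(-47) = -26 + 423 = 397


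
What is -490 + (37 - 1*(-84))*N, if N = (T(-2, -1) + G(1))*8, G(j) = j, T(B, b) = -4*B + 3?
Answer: 11126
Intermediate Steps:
T(B, b) = 3 - 4*B
N = 96 (N = ((3 - 4*(-2)) + 1)*8 = ((3 + 8) + 1)*8 = (11 + 1)*8 = 12*8 = 96)
-490 + (37 - 1*(-84))*N = -490 + (37 - 1*(-84))*96 = -490 + (37 + 84)*96 = -490 + 121*96 = -490 + 11616 = 11126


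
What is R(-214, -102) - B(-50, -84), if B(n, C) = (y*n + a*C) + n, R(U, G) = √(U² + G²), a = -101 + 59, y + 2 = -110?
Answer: -9078 + 10*√562 ≈ -8840.9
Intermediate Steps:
y = -112 (y = -2 - 110 = -112)
a = -42
R(U, G) = √(G² + U²)
B(n, C) = -111*n - 42*C (B(n, C) = (-112*n - 42*C) + n = -111*n - 42*C)
R(-214, -102) - B(-50, -84) = √((-102)² + (-214)²) - (-111*(-50) - 42*(-84)) = √(10404 + 45796) - (5550 + 3528) = √56200 - 1*9078 = 10*√562 - 9078 = -9078 + 10*√562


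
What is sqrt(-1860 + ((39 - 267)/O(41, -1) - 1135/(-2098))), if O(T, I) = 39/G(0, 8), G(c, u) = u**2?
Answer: I*sqrt(1661519997618)/27274 ≈ 47.261*I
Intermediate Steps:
O(T, I) = 39/64 (O(T, I) = 39/(8**2) = 39/64)
sqrt(-1860 + ((39 - 267)/O(41, -1) - 1135/(-2098))) = sqrt(-1860 + ((39 - 267)/(39/64) - 1135/(-2098))) = sqrt(-1860 + (-228*64/39 - 1135*(-1/2098))) = sqrt(-1860 + (-4864/13 + 1135/2098)) = sqrt(-1860 - 10189917/27274) = sqrt(-60919557/27274) = I*sqrt(1661519997618)/27274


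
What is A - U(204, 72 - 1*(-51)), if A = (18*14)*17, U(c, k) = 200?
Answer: 4084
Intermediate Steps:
A = 4284 (A = 252*17 = 4284)
A - U(204, 72 - 1*(-51)) = 4284 - 1*200 = 4284 - 200 = 4084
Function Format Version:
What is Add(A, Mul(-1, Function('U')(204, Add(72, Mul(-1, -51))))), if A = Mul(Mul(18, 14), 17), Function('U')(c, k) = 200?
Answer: 4084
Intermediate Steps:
A = 4284 (A = Mul(252, 17) = 4284)
Add(A, Mul(-1, Function('U')(204, Add(72, Mul(-1, -51))))) = Add(4284, Mul(-1, 200)) = Add(4284, -200) = 4084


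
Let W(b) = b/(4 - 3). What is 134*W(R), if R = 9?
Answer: 1206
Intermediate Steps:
W(b) = b (W(b) = b/1 = b*1 = b)
134*W(R) = 134*9 = 1206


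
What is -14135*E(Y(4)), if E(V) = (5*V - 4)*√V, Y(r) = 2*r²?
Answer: -8820240*√2 ≈ -1.2474e+7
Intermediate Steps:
E(V) = √V*(-4 + 5*V) (E(V) = (-4 + 5*V)*√V = √V*(-4 + 5*V))
-14135*E(Y(4)) = -14135*√(2*4²)*(-4 + 5*(2*4²)) = -14135*√(2*16)*(-4 + 5*(2*16)) = -14135*√32*(-4 + 5*32) = -14135*4*√2*(-4 + 160) = -14135*4*√2*156 = -8820240*√2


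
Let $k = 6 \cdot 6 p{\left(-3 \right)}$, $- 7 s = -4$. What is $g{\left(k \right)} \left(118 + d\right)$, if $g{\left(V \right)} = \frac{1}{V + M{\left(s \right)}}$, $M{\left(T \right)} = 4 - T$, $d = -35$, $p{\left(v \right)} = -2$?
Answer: $- \frac{581}{480} \approx -1.2104$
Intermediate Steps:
$s = \frac{4}{7}$ ($s = \left(- \frac{1}{7}\right) \left(-4\right) = \frac{4}{7} \approx 0.57143$)
$k = -72$ ($k = 6 \cdot 6 \left(-2\right) = 36 \left(-2\right) = -72$)
$g{\left(V \right)} = \frac{1}{\frac{24}{7} + V}$ ($g{\left(V \right)} = \frac{1}{V + \left(4 - \frac{4}{7}\right)} = \frac{1}{V + \frac{24}{7}} = \frac{1}{\frac{24}{7} + V}$)
$g{\left(k \right)} \left(118 + d\right) = \frac{7}{24 + 7 \left(-72\right)} \left(118 - 35\right) = \frac{7}{24 - 504} \cdot 83 = \frac{7}{-480} \cdot 83 = 7 \left(- \frac{1}{480}\right) 83 = \left(- \frac{7}{480}\right) 83 = - \frac{581}{480}$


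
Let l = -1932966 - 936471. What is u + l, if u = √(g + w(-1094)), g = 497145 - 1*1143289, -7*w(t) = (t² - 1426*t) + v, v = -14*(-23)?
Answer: -2869437 + I*√1040030 ≈ -2.8694e+6 + 1019.8*I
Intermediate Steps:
v = 322
w(t) = -46 - t²/7 + 1426*t/7 (w(t) = -((t² - 1426*t) + 322)/7 = -(322 + t² - 1426*t)/7 = -46 - t²/7 + 1426*t/7)
g = -646144 (g = 497145 - 1143289 = -646144)
l = -2869437
u = I*√1040030 (u = √(-646144 + (-46 - ⅐*(-1094)² + (1426/7)*(-1094))) = √(-646144 + (-46 - ⅐*1196836 - 1560044/7)) = √(-646144 + (-46 - 1196836/7 - 1560044/7)) = √(-646144 - 393886) = √(-1040030) = I*√1040030 ≈ 1019.8*I)
u + l = I*√1040030 - 2869437 = -2869437 + I*√1040030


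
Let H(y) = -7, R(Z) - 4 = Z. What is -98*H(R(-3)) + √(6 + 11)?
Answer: 686 + √17 ≈ 690.12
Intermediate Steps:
R(Z) = 4 + Z
-98*H(R(-3)) + √(6 + 11) = -98*(-7) + √(6 + 11) = 686 + √17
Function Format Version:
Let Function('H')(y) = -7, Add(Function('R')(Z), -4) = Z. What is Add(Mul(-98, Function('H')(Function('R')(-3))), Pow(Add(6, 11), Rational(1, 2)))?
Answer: Add(686, Pow(17, Rational(1, 2))) ≈ 690.12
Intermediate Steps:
Function('R')(Z) = Add(4, Z)
Add(Mul(-98, Function('H')(Function('R')(-3))), Pow(Add(6, 11), Rational(1, 2))) = Add(Mul(-98, -7), Pow(Add(6, 11), Rational(1, 2))) = Add(686, Pow(17, Rational(1, 2)))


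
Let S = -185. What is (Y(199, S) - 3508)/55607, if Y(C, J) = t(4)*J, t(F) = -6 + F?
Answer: -3138/55607 ≈ -0.056432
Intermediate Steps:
Y(C, J) = -2*J (Y(C, J) = (-6 + 4)*J = -2*J)
(Y(199, S) - 3508)/55607 = (-2*(-185) - 3508)/55607 = (370 - 3508)*(1/55607) = -3138*1/55607 = -3138/55607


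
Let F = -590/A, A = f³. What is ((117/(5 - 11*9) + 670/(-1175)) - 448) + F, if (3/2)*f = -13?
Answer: -927076947/2065180 ≈ -448.91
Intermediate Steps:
f = -26/3 (f = (⅔)*(-13) = -26/3 ≈ -8.6667)
A = -17576/27 (A = (-26/3)³ = -17576/27 ≈ -650.96)
F = 7965/8788 (F = -590/(-17576/27) = -590*(-27/17576) = 7965/8788 ≈ 0.90635)
((117/(5 - 11*9) + 670/(-1175)) - 448) + F = ((117/(5 - 11*9) + 670/(-1175)) - 448) + 7965/8788 = ((117/(5 - 99) + 670*(-1/1175)) - 448) + 7965/8788 = ((117/(-94) - 134/235) - 448) + 7965/8788 = ((117*(-1/94) - 134/235) - 448) + 7965/8788 = ((-117/94 - 134/235) - 448) + 7965/8788 = (-853/470 - 448) + 7965/8788 = -211413/470 + 7965/8788 = -927076947/2065180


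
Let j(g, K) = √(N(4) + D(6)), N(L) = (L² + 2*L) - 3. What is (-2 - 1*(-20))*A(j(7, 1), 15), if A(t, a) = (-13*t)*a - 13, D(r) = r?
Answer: -234 - 10530*√3 ≈ -18473.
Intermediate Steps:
N(L) = -3 + L² + 2*L
j(g, K) = 3*√3 (j(g, K) = √((-3 + 4² + 2*4) + 6) = √((-3 + 16 + 8) + 6) = √(21 + 6) = √27 = 3*√3)
A(t, a) = -13 - 13*a*t (A(t, a) = -13*a*t - 13 = -13 - 13*a*t)
(-2 - 1*(-20))*A(j(7, 1), 15) = (-2 - 1*(-20))*(-13 - 13*15*3*√3) = (-2 + 20)*(-13 - 585*√3) = 18*(-13 - 585*√3) = -234 - 10530*√3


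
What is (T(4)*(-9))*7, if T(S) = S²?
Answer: -1008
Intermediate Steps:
(T(4)*(-9))*7 = (4²*(-9))*7 = (16*(-9))*7 = -144*7 = -1008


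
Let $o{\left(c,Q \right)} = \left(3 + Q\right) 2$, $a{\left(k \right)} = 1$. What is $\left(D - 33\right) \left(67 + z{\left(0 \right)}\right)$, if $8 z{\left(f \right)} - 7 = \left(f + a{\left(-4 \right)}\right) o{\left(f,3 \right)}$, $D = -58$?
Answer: $- \frac{50505}{8} \approx -6313.1$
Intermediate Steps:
$o{\left(c,Q \right)} = 6 + 2 Q$
$z{\left(f \right)} = \frac{19}{8} + \frac{3 f}{2}$ ($z{\left(f \right)} = \frac{7}{8} + \frac{\left(f + 1\right) \left(6 + 2 \cdot 3\right)}{8} = \frac{7}{8} + \frac{\left(1 + f\right) \left(6 + 6\right)}{8} = \frac{7}{8} + \frac{\left(1 + f\right) 12}{8} = \frac{7}{8} + \frac{12 + 12 f}{8} = \frac{7}{8} + \left(\frac{3}{2} + \frac{3 f}{2}\right) = \frac{19}{8} + \frac{3 f}{2}$)
$\left(D - 33\right) \left(67 + z{\left(0 \right)}\right) = \left(-58 - 33\right) \left(67 + \left(\frac{19}{8} + \frac{3}{2} \cdot 0\right)\right) = - 91 \left(67 + \left(\frac{19}{8} + 0\right)\right) = - 91 \left(67 + \frac{19}{8}\right) = \left(-91\right) \frac{555}{8} = - \frac{50505}{8}$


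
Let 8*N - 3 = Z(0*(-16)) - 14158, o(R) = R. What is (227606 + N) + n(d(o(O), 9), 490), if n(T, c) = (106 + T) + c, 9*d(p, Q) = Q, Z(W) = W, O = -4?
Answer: 1811469/8 ≈ 2.2643e+5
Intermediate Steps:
d(p, Q) = Q/9
n(T, c) = 106 + T + c
N = -14155/8 (N = 3/8 + (0*(-16) - 14158)/8 = 3/8 + (0 - 14158)/8 = 3/8 + (⅛)*(-14158) = 3/8 - 7079/4 = -14155/8 ≈ -1769.4)
(227606 + N) + n(d(o(O), 9), 490) = (227606 - 14155/8) + (106 + (⅑)*9 + 490) = 1806693/8 + (106 + 1 + 490) = 1806693/8 + 597 = 1811469/8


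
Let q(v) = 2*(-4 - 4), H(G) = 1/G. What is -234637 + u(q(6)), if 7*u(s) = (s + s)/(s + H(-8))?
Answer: -211876955/903 ≈ -2.3464e+5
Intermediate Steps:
q(v) = -16 (q(v) = 2*(-8) = -16)
u(s) = 2*s/(7*(-⅛ + s)) (u(s) = ((s + s)/(s + 1/(-8)))/7 = ((2*s)/(s - ⅛))/7 = ((2*s)/(-⅛ + s))/7 = (2*s/(-⅛ + s))/7 = 2*s/(7*(-⅛ + s)))
-234637 + u(q(6)) = -234637 + (16/7)*(-16)/(-1 + 8*(-16)) = -234637 + (16/7)*(-16)/(-1 - 128) = -234637 + (16/7)*(-16)/(-129) = -234637 + (16/7)*(-16)*(-1/129) = -234637 + 256/903 = -211876955/903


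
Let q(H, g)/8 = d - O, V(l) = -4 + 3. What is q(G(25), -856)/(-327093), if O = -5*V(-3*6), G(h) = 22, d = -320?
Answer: 200/25161 ≈ 0.0079488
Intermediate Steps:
V(l) = -1
O = 5 (O = -5*(-1) = 5)
q(H, g) = -2600 (q(H, g) = 8*(-320 - 1*5) = 8*(-320 - 5) = 8*(-325) = -2600)
q(G(25), -856)/(-327093) = -2600/(-327093) = -2600*(-1/327093) = 200/25161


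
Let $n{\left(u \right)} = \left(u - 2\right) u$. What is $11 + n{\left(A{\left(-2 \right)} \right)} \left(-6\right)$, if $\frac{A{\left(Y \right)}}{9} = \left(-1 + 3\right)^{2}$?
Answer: $-7333$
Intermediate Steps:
$A{\left(Y \right)} = 36$ ($A{\left(Y \right)} = 9 \left(-1 + 3\right)^{2} = 9 \cdot 2^{2} = 9 \cdot 4 = 36$)
$n{\left(u \right)} = u \left(-2 + u\right)$ ($n{\left(u \right)} = \left(-2 + u\right) u = u \left(-2 + u\right)$)
$11 + n{\left(A{\left(-2 \right)} \right)} \left(-6\right) = 11 + 36 \left(-2 + 36\right) \left(-6\right) = 11 + 36 \cdot 34 \left(-6\right) = 11 + 1224 \left(-6\right) = 11 - 7344 = -7333$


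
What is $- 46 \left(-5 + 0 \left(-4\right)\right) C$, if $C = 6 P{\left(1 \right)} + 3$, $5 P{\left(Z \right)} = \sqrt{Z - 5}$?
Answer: $690 + 552 i \approx 690.0 + 552.0 i$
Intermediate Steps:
$P{\left(Z \right)} = \frac{\sqrt{-5 + Z}}{5}$ ($P{\left(Z \right)} = \frac{\sqrt{Z - 5}}{5} = \frac{\sqrt{-5 + Z}}{5}$)
$C = 3 + \frac{12 i}{5}$ ($C = 6 \frac{\sqrt{-5 + 1}}{5} + 3 = 6 \frac{\sqrt{-4}}{5} + 3 = 6 \frac{2 i}{5} + 3 = \frac{12 i}{5} + 3 = 3 + \frac{12 i}{5} \approx 3.0 + 2.4 i$)
$- 46 \left(-5 + 0 \left(-4\right)\right) C = - 46 \left(-5 + 0 \left(-4\right)\right) \left(3 + \frac{12 i}{5}\right) = - 46 \left(-5 + 0\right) \left(3 + \frac{12 i}{5}\right) = \left(-46\right) \left(-5\right) \left(3 + \frac{12 i}{5}\right) = 230 \left(3 + \frac{12 i}{5}\right) = 690 + 552 i$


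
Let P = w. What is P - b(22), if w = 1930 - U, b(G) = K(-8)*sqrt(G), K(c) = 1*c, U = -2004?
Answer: 3934 + 8*sqrt(22) ≈ 3971.5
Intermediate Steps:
K(c) = c
b(G) = -8*sqrt(G)
w = 3934 (w = 1930 - 1*(-2004) = 1930 + 2004 = 3934)
P = 3934
P - b(22) = 3934 - (-8)*sqrt(22) = 3934 + 8*sqrt(22)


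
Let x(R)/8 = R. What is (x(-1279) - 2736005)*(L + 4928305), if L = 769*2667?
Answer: -19166614165036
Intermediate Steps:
L = 2050923
x(R) = 8*R
(x(-1279) - 2736005)*(L + 4928305) = (8*(-1279) - 2736005)*(2050923 + 4928305) = (-10232 - 2736005)*6979228 = -2746237*6979228 = -19166614165036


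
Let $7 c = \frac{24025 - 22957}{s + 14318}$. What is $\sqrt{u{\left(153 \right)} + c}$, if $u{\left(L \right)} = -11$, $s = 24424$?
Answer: $\frac{i \sqrt{22464400189}}{45199} \approx 3.316 i$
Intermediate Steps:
$c = \frac{178}{45199}$ ($c = \frac{\left(24025 - 22957\right) \frac{1}{24424 + 14318}}{7} = \frac{1068 \cdot \frac{1}{38742}}{7} = \frac{1}{7} \cdot \frac{178}{6457} = \frac{178}{45199} \approx 0.0039381$)
$\sqrt{u{\left(153 \right)} + c} = \sqrt{-11 + \frac{178}{45199}} = \sqrt{- \frac{497011}{45199}} = \frac{i \sqrt{22464400189}}{45199}$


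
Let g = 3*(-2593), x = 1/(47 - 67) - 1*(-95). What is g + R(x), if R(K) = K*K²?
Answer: 6785943699/8000 ≈ 8.4824e+5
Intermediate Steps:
x = 1899/20 (x = 1/(-20) + 95 = -1/20 + 95 = 1899/20 ≈ 94.950)
g = -7779
R(K) = K³
g + R(x) = -7779 + (1899/20)³ = -7779 + 6848175699/8000 = 6785943699/8000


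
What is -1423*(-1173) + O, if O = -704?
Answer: 1668475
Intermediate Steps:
-1423*(-1173) + O = -1423*(-1173) - 704 = 1669179 - 704 = 1668475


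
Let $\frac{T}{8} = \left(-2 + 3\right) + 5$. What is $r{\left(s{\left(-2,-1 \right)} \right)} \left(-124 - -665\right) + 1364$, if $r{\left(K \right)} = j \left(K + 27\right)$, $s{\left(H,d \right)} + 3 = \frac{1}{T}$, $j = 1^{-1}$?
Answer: $\frac{689245}{48} \approx 14359.0$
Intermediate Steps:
$T = 48$ ($T = 8 \left(\left(-2 + 3\right) + 5\right) = 8 \left(1 + 5\right) = 8 \cdot 6 = 48$)
$j = 1$
$s{\left(H,d \right)} = - \frac{143}{48}$ ($s{\left(H,d \right)} = -3 + \frac{1}{48} = - \frac{143}{48}$)
$r{\left(K \right)} = 27 + K$ ($r{\left(K \right)} = 1 \left(K + 27\right) = 1 \left(27 + K\right) = 27 + K$)
$r{\left(s{\left(-2,-1 \right)} \right)} \left(-124 - -665\right) + 1364 = \left(27 - \frac{143}{48}\right) \left(-124 - -665\right) + 1364 = \frac{1153 \left(-124 + 665\right)}{48} + 1364 = \frac{1153}{48} \cdot 541 + 1364 = \frac{623773}{48} + 1364 = \frac{689245}{48}$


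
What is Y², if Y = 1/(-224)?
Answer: 1/50176 ≈ 1.9930e-5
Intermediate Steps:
Y = -1/224 ≈ -0.0044643
Y² = (-1/224)² = 1/50176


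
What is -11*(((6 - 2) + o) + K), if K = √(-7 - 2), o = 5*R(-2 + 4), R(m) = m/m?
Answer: -99 - 33*I ≈ -99.0 - 33.0*I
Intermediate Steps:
R(m) = 1
o = 5 (o = 5*1 = 5)
K = 3*I (K = √(-9) = 3*I ≈ 3.0*I)
-11*(((6 - 2) + o) + K) = -11*(((6 - 2) + 5) + 3*I) = -11*((4 + 5) + 3*I) = -11*(9 + 3*I) = -99 - 33*I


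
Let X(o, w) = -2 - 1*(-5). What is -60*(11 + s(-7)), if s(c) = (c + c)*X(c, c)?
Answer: 1860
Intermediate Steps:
X(o, w) = 3 (X(o, w) = -2 + 5 = 3)
s(c) = 6*c (s(c) = (c + c)*3 = (2*c)*3 = 6*c)
-60*(11 + s(-7)) = -60*(11 + 6*(-7)) = -60*(11 - 42) = -60*(-31) = 1860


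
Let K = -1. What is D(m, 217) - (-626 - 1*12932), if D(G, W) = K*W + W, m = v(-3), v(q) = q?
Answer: 13558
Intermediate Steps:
m = -3
D(G, W) = 0 (D(G, W) = -W + W = 0)
D(m, 217) - (-626 - 1*12932) = 0 - (-626 - 1*12932) = 0 - (-626 - 12932) = 0 - 1*(-13558) = 0 + 13558 = 13558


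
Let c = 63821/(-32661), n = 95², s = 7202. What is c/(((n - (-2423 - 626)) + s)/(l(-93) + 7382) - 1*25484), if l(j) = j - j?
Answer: 12398069/161675054514 ≈ 7.6685e-5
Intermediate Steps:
l(j) = 0
n = 9025
c = -3359/1719 (c = 63821*(-1/32661) = -3359/1719 ≈ -1.9540)
c/(((n - (-2423 - 626)) + s)/(l(-93) + 7382) - 1*25484) = -3359/(1719*(((9025 - (-2423 - 626)) + 7202)/(0 + 7382) - 1*25484)) = -3359/(1719*(((9025 - 1*(-3049)) + 7202)/7382 - 25484)) = -3359/(1719*(((9025 + 3049) + 7202)*(1/7382) - 25484)) = -3359/(1719*((12074 + 7202)*(1/7382) - 25484)) = -3359/(1719*(19276*(1/7382) - 25484)) = -3359/(1719*(9638/3691 - 25484)) = -3359/(1719*(-94051806/3691)) = -3359/1719*(-3691/94051806) = 12398069/161675054514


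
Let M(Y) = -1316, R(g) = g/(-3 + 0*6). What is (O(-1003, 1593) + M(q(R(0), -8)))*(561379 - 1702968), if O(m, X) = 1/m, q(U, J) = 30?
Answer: 1506839258961/1003 ≈ 1.5023e+9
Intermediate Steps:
R(g) = -g/3 (R(g) = g/(-3 + 0) = g/(-3) = g*(-1/3) = -g/3)
(O(-1003, 1593) + M(q(R(0), -8)))*(561379 - 1702968) = (1/(-1003) - 1316)*(561379 - 1702968) = (-1/1003 - 1316)*(-1141589) = -1319949/1003*(-1141589) = 1506839258961/1003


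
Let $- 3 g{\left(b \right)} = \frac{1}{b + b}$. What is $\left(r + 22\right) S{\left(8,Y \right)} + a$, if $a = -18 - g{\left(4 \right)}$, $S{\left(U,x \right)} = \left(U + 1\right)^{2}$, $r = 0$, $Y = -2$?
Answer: $\frac{42337}{24} \approx 1764.0$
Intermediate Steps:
$g{\left(b \right)} = - \frac{1}{6 b}$ ($g{\left(b \right)} = - \frac{1}{3 \left(b + b\right)} = - \frac{1}{3 \cdot 2 b} = - \frac{\frac{1}{2} \frac{1}{b}}{3} = - \frac{1}{6 b}$)
$S{\left(U,x \right)} = \left(1 + U\right)^{2}$
$a = - \frac{431}{24}$ ($a = -18 - - \frac{1}{6 \cdot 4} = -18 - \left(- \frac{1}{6}\right) \frac{1}{4} = -18 - - \frac{1}{24} = -18 + \frac{1}{24} = - \frac{431}{24} \approx -17.958$)
$\left(r + 22\right) S{\left(8,Y \right)} + a = \left(0 + 22\right) \left(1 + 8\right)^{2} - \frac{431}{24} = 22 \cdot 9^{2} - \frac{431}{24} = 22 \cdot 81 - \frac{431}{24} = 1782 - \frac{431}{24} = \frac{42337}{24}$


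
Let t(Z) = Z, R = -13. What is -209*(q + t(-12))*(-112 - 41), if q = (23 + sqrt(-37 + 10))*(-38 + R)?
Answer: -37892745 - 4892481*I*sqrt(3) ≈ -3.7893e+7 - 8.474e+6*I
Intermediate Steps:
q = -1173 - 153*I*sqrt(3) (q = (23 + sqrt(-37 + 10))*(-38 - 13) = (23 + sqrt(-27))*(-51) = (23 + 3*I*sqrt(3))*(-51) = -1173 - 153*I*sqrt(3) ≈ -1173.0 - 265.0*I)
-209*(q + t(-12))*(-112 - 41) = -209*((-1173 - 153*I*sqrt(3)) - 12)*(-112 - 41) = -209*(-1185 - 153*I*sqrt(3))*(-153) = -209*(181305 + 23409*I*sqrt(3)) = -37892745 - 4892481*I*sqrt(3)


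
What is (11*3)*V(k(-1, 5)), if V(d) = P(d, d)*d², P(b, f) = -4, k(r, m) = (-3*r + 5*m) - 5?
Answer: -69828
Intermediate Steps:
k(r, m) = -5 - 3*r + 5*m
V(d) = -4*d²
(11*3)*V(k(-1, 5)) = (11*3)*(-4*(-5 - 3*(-1) + 5*5)²) = 33*(-4*(-5 + 3 + 25)²) = 33*(-4*23²) = 33*(-4*529) = 33*(-2116) = -69828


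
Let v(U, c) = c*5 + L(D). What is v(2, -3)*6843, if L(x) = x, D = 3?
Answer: -82116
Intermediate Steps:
v(U, c) = 3 + 5*c (v(U, c) = c*5 + 3 = 5*c + 3 = 3 + 5*c)
v(2, -3)*6843 = (3 + 5*(-3))*6843 = (3 - 15)*6843 = -12*6843 = -82116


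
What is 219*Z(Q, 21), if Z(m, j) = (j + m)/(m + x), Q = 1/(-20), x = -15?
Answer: -91761/301 ≈ -304.85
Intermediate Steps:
Q = -1/20 ≈ -0.050000
Z(m, j) = (j + m)/(-15 + m) (Z(m, j) = (j + m)/(m - 15) = (j + m)/(-15 + m))
219*Z(Q, 21) = 219*((21 - 1/20)/(-15 - 1/20)) = 219*((419/20)/(-301/20)) = 219*(-20/301*419/20) = 219*(-419/301) = -91761/301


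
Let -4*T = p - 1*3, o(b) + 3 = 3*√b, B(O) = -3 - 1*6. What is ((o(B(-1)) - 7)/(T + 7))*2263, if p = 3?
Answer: -22630/7 + 20367*I/7 ≈ -3232.9 + 2909.6*I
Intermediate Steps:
B(O) = -9 (B(O) = -3 - 6 = -9)
o(b) = -3 + 3*√b
T = 0 (T = -(3 - 1*3)/4 = -(3 - 3)/4 = -¼*0 = 0)
((o(B(-1)) - 7)/(T + 7))*2263 = (((-3 + 3*√(-9)) - 7)/(0 + 7))*2263 = (((-3 + 3*(3*I)) - 7)/7)*2263 = (((-3 + 9*I) - 7)*(⅐))*2263 = ((-10 + 9*I)*(⅐))*2263 = (-10/7 + 9*I/7)*2263 = -22630/7 + 20367*I/7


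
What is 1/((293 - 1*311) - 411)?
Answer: -1/429 ≈ -0.0023310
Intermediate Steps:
1/((293 - 1*311) - 411) = 1/((293 - 311) - 411) = 1/(-18 - 411) = 1/(-429) = -1/429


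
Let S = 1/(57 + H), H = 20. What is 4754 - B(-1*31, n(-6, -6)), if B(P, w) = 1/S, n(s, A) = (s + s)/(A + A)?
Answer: 4677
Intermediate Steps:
S = 1/77 (S = 1/(57 + 20) = 1/77 ≈ 0.012987)
n(s, A) = s/A (n(s, A) = (2*s)/((2*A)) = (2*s)*(1/(2*A)) = s/A)
B(P, w) = 77 (B(P, w) = 1/(1/77) = 77)
4754 - B(-1*31, n(-6, -6)) = 4754 - 1*77 = 4754 - 77 = 4677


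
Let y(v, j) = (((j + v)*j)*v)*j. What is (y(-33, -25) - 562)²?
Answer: 1429669793344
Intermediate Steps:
y(v, j) = v*j²*(j + v) (y(v, j) = ((j*(j + v))*v)*j = (j*v*(j + v))*j = v*j²*(j + v))
(y(-33, -25) - 562)² = (-33*(-25)²*(-25 - 33) - 562)² = (-33*625*(-58) - 562)² = (1196250 - 562)² = 1195688² = 1429669793344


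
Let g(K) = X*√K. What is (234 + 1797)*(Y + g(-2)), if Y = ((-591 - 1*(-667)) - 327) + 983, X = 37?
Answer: 1486692 + 75147*I*√2 ≈ 1.4867e+6 + 1.0627e+5*I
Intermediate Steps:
g(K) = 37*√K
Y = 732 (Y = ((-591 + 667) - 327) + 983 = (76 - 327) + 983 = -251 + 983 = 732)
(234 + 1797)*(Y + g(-2)) = (234 + 1797)*(732 + 37*√(-2)) = 2031*(732 + 37*(I*√2)) = 2031*(732 + 37*I*√2) = 1486692 + 75147*I*√2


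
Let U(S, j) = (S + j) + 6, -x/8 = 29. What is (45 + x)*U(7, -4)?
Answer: -1683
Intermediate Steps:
x = -232 (x = -8*29 = -232)
U(S, j) = 6 + S + j
(45 + x)*U(7, -4) = (45 - 232)*(6 + 7 - 4) = -187*9 = -1683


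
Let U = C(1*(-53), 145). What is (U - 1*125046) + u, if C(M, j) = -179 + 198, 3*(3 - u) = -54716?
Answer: -320356/3 ≈ -1.0679e+5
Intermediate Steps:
u = 54725/3 (u = 3 - 1/3*(-54716) = 3 + 54716/3 = 54725/3 ≈ 18242.)
C(M, j) = 19
U = 19
(U - 1*125046) + u = (19 - 1*125046) + 54725/3 = (19 - 125046) + 54725/3 = -125027 + 54725/3 = -320356/3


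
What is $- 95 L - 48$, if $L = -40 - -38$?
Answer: $142$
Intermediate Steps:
$L = -2$ ($L = -40 + 38 = -2$)
$- 95 L - 48 = \left(-95\right) \left(-2\right) - 48 = 190 + \left(-55 + 7\right) = 190 - 48 = 142$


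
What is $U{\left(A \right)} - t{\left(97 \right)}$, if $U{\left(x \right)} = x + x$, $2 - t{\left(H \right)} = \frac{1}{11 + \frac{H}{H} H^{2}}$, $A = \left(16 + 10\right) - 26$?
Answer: $- \frac{18839}{9420} \approx -1.9999$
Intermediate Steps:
$A = 0$ ($A = 26 - 26 = 0$)
$t{\left(H \right)} = 2 - \frac{1}{11 + H^{2}}$ ($t{\left(H \right)} = 2 - \frac{1}{11 + \frac{H}{H} H^{2}} = 2 - \frac{1}{11 + 1 H^{2}} = 2 - \frac{1}{11 + H^{2}}$)
$U{\left(x \right)} = 2 x$
$U{\left(A \right)} - t{\left(97 \right)} = 2 \cdot 0 - \frac{21 + 2 \cdot 97^{2}}{11 + 97^{2}} = 0 - \frac{21 + 2 \cdot 9409}{11 + 9409} = 0 - \frac{21 + 18818}{9420} = 0 - \frac{1}{9420} \cdot 18839 = 0 - \frac{18839}{9420} = - \frac{18839}{9420}$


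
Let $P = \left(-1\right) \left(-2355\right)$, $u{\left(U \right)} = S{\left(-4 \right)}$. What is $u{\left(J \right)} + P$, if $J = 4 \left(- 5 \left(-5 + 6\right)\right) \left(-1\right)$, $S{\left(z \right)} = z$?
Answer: $2351$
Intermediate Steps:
$J = 20$ ($J = 4 \left(\left(-5\right) 1\right) \left(-1\right) = 4 \left(-5\right) \left(-1\right) = \left(-20\right) \left(-1\right) = 20$)
$u{\left(U \right)} = -4$
$P = 2355$
$u{\left(J \right)} + P = -4 + 2355 = 2351$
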